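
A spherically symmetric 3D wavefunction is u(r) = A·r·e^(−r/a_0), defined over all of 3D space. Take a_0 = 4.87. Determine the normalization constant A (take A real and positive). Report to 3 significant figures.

The normalization condition is ∫|u|² 4πr² dr = 1 from 0 to ∞.
In 3D with spherical symmetry the volume element is 4πr² dr.
Carrying out the integral gives A² · 3·π·a_0^5.
So A² = (3·π·a_0^5)^(−1).
With a_0 = 4.87: A² = 0.00003873 and A = 0.006224.

A ≈ 0.00622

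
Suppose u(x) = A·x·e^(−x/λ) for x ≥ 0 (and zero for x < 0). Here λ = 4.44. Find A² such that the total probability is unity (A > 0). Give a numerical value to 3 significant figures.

Require ∫ |u|² dx = 1 over the whole domain.
Using ∫₀^∞ xⁿ e^(−αx) dx = n!/αⁿ⁺¹, carrying out the integral gives A² · λ^3/4.
Setting this equal to 1 gives A² = 1/(λ^3/4).
Plugging in λ = 4.44 yields A = 0.2138.

A^2 ≈ 0.0457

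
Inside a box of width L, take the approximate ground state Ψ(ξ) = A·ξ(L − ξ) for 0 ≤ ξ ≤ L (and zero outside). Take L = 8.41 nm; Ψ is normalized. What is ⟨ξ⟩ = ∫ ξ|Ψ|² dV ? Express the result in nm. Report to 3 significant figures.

⟨ξ⟩ ≈ 4.21 nm

The expectation value is the |Ψ|²-weighted average of ξ: ∫ ξ|Ψ|² dξ.
Expanding the polynomial and integrating term by term, the ratio of the moment integral to the normalization integral gives ⟨ξ⟩ = L/2.
With L = 8.41, ⟨ξ⟩ = 4.205.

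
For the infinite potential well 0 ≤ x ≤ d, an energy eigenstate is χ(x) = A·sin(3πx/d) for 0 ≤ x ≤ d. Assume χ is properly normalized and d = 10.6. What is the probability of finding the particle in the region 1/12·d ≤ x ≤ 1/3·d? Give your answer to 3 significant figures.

P ≈ 0.303

The probability is P = ∫ |χ|² dx over [1/12·d, 1/3·d].
The normalization integral ∫|χ|²dx over the whole domain equals d/2·A², and A² cancels in the ratio.
Let u = x/d; then A² and the length scale cancel, so P = ∫_{1/12}^{1/3} sin(3·π·u)^2 du ÷ ∫_{0}^{1} sin(3·π·u)^2 du.
Using ∫ sin(3·π·u)^2 du = u/2 - sin(6·π·u)/(12·π), the numerator is 1/(12·π) + 1/8 and the denominator is 1/2.
Taking the ratio, P = (2 + 3·π)/(12·π).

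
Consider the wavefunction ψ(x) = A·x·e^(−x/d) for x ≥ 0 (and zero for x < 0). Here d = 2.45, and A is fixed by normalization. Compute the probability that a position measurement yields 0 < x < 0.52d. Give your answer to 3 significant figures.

P ≈ 0.0878

P = ∫_{0}^{0.52d} |ψ(x)|² dx.
Since A² = 1/(d^3/4), this is the region integral divided by the full normalization integral.
Let u = x/d; then A² and the length scale cancel, so P = ∫_{0}^{0.52} u^2·e^(-2·u) du ÷ ∫_{0}^{∞} u^2·e^(-2·u) du.
An antiderivative of u^2·e^(-2·u) is -(2·u^2 + 2·u + 1)·e^(-2·u)/4; evaluating from 0 to 0.52 gives 1/4 - 1613·e^(-26/25)/2500, while the full integral is 1/4.
Taking the ratio, P = 0.08780.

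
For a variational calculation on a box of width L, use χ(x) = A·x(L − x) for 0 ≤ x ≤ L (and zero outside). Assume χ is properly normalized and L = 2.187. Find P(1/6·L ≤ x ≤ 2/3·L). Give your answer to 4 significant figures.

|χ|² is the probability density, so P = ∫_{1/6·L}^{2/3·L} |χ|² dx.
With A² fixed by ∫|χ|² = 1, i.e. A² = (L^5/30)^(−1), substitute and integrate.
In terms of u = x/L (A² and the length scale cancel between numerator and denominator), P = [∫_{1/6}^{2/3} u^2·(1 - u)^2 du] / [∫_{0}^{1} u^2·(1 - u)^2 du].
Using ∫ u^2·(1 - u)^2 du = u^3·(6·u^2 - 15·u + 10)/30, the numerator is 163/6480 and the denominator is 1/30.
The result is P = 163/216.

P ≈ 0.7546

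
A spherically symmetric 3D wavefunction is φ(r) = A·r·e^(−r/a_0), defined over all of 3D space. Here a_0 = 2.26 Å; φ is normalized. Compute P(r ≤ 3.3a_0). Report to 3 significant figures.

P ≈ 0.787

With dV = 4πr²dr, the probability is ∫|φ|² dV over r ≤ 3.3a_0.
A² is fixed by ∫₀^∞ 4πr²|φ|² dr = 1, i.e. A² = (3·π·a_0^5)^(−1).
In terms of u = r/a_0 (A², 4π and the length scale all cancel between numerator and denominator), P = [∫_{0}^{3.3} u^4·e^(-2·u) du] / [∫_{0}^{∞} u^4·e^(-2·u) du].
An antiderivative of u^4·e^(-2·u) is -(u^4/2 + u^3 + 3·u^2/2 + 3·u/2 + 3/4)·e^(-2·u); evaluating from 0 to 3.3 gives ≈ 0.59047, while the full integral is 3/4.
This evaluates to P = 0.7873.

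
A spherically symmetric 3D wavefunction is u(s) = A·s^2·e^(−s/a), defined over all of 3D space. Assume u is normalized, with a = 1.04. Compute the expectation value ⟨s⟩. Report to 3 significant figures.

⟨s⟩ ≈ 3.64

The expectation value is the |u|²-weighted average of s: ∫ s|u|² 4πs² ds.
With ∫₀^∞ s^7 e^(−αs) ds = 7!/α^8, the ratio of the moment integral to the normalization integral gives ⟨s⟩ = 7·a/2.
Putting a = 1.04 gives 3.640.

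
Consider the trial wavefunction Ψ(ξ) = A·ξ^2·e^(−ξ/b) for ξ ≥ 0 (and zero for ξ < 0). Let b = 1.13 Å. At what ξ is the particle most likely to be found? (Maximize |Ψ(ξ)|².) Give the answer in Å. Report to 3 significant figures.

ξ ≈ 2.26 Å

Set d/dξ [|Ψ(ξ)|²] = 0 and solve for ξ > 0.
This gives ξ = 2·b.
With b = 1.13, the most probable position is 2.260 Å.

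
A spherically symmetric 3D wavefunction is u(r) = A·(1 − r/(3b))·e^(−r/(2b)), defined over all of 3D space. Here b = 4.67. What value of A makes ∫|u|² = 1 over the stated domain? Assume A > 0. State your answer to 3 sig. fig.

A ≈ 0.0342

Normalization requires ∫|u|² 4πr² dr = 1, integrated from 0 to ∞.
The angular integral contributes 4π, leaving ∫₀^∞ r²|u|² dr.
Carrying out the integral gives A² · 8·π·b^3/3.
Setting this equal to 1 gives A² = 1/(8·π·b^3/3).
Substituting b = 4.67 gives A² = 0.001172, so A = 0.03423.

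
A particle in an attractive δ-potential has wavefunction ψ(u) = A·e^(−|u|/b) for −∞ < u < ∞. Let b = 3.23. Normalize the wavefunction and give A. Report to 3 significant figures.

A ≈ 0.556

Normalization requires ∫|ψ|² du = 1, integrated from −∞ to ∞.
Recall ∫₀^∞ u^m e^(−u/β) du = m!·β^(m+1), carrying out the integral gives A² · b.
Substituting b = 3.23 gives A² = 0.3096, so A = 0.5564.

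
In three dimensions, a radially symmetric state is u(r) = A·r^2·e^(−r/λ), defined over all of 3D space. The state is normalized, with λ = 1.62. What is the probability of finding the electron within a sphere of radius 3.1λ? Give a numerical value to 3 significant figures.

P ≈ 0.426

Integrate the radial probability density 4πr²|u|² over r ≤ 3.1λ.
A² is fixed by ∫₀^∞ 4πr²|u|² dr = 1, i.e. A² = (45·π·λ^7/2)^(−1).
Let t = r/λ; then A², 4π and the length scale all cancel, so P = ∫_{0}^{3.1} t^6·e^(-2·t) dt ÷ ∫_{0}^{∞} t^6·e^(-2·t) dt.
An antiderivative of t^6·e^(-2·t) is -(4·t^6 + 12·t^5 + 30·t^4 + 60·t^3 + 90·t^2 + 90·t + 45)·e^(-2·t)/8; evaluating from 0 to 3.1 gives ≈ 2.3951, while the full integral is 45/8.
The region integral divided by the full integral gives P = 0.4258.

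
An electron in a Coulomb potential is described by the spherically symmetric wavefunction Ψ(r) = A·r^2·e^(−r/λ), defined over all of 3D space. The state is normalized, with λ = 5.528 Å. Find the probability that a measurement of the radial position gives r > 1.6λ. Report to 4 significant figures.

With dV = 4πr²dr, the probability is ∫|Ψ|² dV over r > 1.6λ.
Normalization gives A² = 1/(45·π·λ^7/2).
In terms of u = r/λ (A², 4π and the length scale all cancel between numerator and denominator), P = [∫_{1.6}^{∞} u^6·e^(-2·u) du] / [∫_{0}^{∞} u^6·e^(-2·u) du].
Using ∫ u^6·e^(-2·u) du = -(4·u^6 + 12·u^5 + 30·u^4 + 60·u^3 + 90·u^2 + 90·u + 45)·e^(-2·u)/8, the numerator is ≈ 5.37402 and the denominator is 45/8.
The region integral divided by the full integral gives P = 0.95538.

P ≈ 0.9554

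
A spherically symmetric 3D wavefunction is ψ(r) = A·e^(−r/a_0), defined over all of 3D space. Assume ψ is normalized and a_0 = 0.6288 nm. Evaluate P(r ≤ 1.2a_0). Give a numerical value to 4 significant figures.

P ≈ 0.4303

With dV = 4πr²dr, the probability is ∫|ψ|² dV over r ≤ 1.2a_0.
Normalization gives A² = 1/(π·a_0^3).
Substituting u = r/a_0, A², 4π and the length scale all cancel in the ratio: P = ∫_{0}^{1.2} u^2·e^(-2·u) du / ∫_{0}^{∞} u^2·e^(-2·u) du.
Using ∫ u^2·e^(-2·u) du = -(2·u^2 + 2·u + 1)·e^(-2·u)/4, the numerator is 1/4 - 157·e^(-12/5)/100 and the denominator is 1/4.
Taking the ratio yields P = 0.43029.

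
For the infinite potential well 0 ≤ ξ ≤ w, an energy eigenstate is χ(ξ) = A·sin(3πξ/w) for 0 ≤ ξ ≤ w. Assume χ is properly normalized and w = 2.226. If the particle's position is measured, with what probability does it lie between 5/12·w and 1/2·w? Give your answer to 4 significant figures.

P ≈ 0.1364

P = ∫_{5/12·w}^{1/2·w} |χ(ξ)|² dξ.
The normalization integral ∫|χ|²dξ over the whole domain equals w/2·A², and A² cancels in the ratio.
Substituting u = ξ/w, A² and the length scale cancel in the ratio: P = ∫_{5/12}^{1/2} sin(3·π·u)^2 du / ∫_{0}^{1} sin(3·π·u)^2 du.
Using ∫ sin(3·π·u)^2 du = u/2 - sin(6·π·u)/(12·π), the numerator is 1/(12·π) + 1/24 and the denominator is 1/2.
The result is P = (2 + π)/(12·π).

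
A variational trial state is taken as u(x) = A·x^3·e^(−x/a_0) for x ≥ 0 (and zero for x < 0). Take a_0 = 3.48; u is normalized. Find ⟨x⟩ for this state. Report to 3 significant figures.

The expectation value is the |u|²-weighted average of x: ∫ x|u|² dx.
Evaluating both integrals, ⟨x⟩ = 7·a_0/2.
Putting a_0 = 3.48 gives 12.18.

⟨x⟩ ≈ 12.2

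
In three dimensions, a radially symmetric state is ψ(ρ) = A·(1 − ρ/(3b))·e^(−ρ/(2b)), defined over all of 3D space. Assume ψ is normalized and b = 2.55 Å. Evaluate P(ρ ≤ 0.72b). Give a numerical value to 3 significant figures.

P = ∫ |ψ|² 4πρ² dρ over ρ ≤ 0.72b.
The full normalization integral is A²·[8·π·b^3/3] = 1, fixing A².
Substituting u = ρ/b, A², 4π and the length scale all cancel in the ratio: P = ∫_{0}^{0.72} u^2·(1 - u/3)^2·e^(-u) du / ∫_{0}^{∞} u^2·(1 - u/3)^2·e^(-u) du.
With ∫ u^2·(1 - u/3)^2·e^(-u) du = (-u^4 + 2·u^3 - 3·u^2 - 6·u - 6)·e^(-u)/9 + C, the region integral is ≈ 0.050252 and the full one is 2/3.
The region integral divided by the full integral gives P = 0.07538.

P ≈ 0.0754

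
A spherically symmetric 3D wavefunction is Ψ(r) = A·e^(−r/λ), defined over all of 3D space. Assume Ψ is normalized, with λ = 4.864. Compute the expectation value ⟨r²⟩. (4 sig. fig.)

⟨r^2⟩ ≈ 70.98

By definition ⟨r²⟩ = ∫ r^2 |Ψ(r)|² 4πr² dr.
Using ∫₀^∞ rⁿ e^(−αr) dr = n!/αⁿ⁺¹, since the A² factors cancel between numerator and denominator, ⟨r²⟩ = 3·λ^2.
With λ = 4.864, ⟨r^2⟩ = 70.975.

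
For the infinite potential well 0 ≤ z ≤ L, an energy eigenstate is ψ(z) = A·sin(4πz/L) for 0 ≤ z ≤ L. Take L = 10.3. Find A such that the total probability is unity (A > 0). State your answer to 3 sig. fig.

Require ∫ |ψ|² dz = 1 over the whole domain.
∫|ψ|² dz = A²·(L/2).
Setting this equal to 1 gives A² = 1/(L/2).
Plugging in L = 10.3 yields A = 0.4407.

A ≈ 0.441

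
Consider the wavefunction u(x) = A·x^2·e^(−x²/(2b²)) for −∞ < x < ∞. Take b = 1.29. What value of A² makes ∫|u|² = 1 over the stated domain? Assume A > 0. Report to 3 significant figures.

A^2 ≈ 0.211

Require ∫ |u|² dx = 1 over the whole domain.
Using the Gaussian integral ∫_{−∞}^{∞} e^(−αx²) dx = √(π/α), ∫|u|² dx = A²·(3·√(π)·b^5/4).
Setting this equal to 1 gives A² = 1/(3·√(π)·b^5/4).
With b = 1.29: A² = 0.2106 and A = 0.4589.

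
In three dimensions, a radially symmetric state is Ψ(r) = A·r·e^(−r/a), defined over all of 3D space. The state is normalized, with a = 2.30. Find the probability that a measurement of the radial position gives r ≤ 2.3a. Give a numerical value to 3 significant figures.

With dV = 4πr²dr, the probability is ∫|Ψ|² dV over r ≤ 2.3a.
The full normalization integral is A²·[3·π·a^5] = 1, fixing A².
In terms of u = r/a (A², 4π and the length scale all cancel between numerator and denominator), P = [∫_{0}^{2.3} u^4·e^(-2·u) du] / [∫_{0}^{∞} u^4·e^(-2·u) du].
Using ∫ u^4·e^(-2·u) du = -(u^4/2 + u^3 + 3·u^2/2 + 3·u/2 + 3/4)·e^(-2·u), the numerator is ≈ 0.36507 and the denominator is 3/4.
Taking the ratio yields P = 0.4868.

P ≈ 0.487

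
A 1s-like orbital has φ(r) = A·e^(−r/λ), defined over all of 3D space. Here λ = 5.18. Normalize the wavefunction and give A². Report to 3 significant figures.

The normalization condition is ∫|φ|² 4πr² dr = 1 from 0 to ∞.
The angular integral contributes 4π, leaving ∫₀^∞ r²|φ|² dr.
With φ = A·e^(−r/λ), the integral evaluates to A²·[π·λ^3].
So A² = (π·λ^3)^(−1).
Substituting λ = 5.18 gives A² = 0.002290, so A = 0.04786.

A^2 ≈ 0.00229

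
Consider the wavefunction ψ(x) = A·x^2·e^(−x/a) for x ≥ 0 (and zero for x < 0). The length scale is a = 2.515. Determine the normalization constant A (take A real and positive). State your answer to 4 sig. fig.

Normalization requires ∫|ψ|² dx = 1, integrated from 0 to ∞.
Using ∫₀^∞ xⁿ e^(−αx) dx = n!/αⁿ⁺¹, with ψ = A·x^2·e^(−x/a), the integral evaluates to A²·[3·a^5/4].
Hence A² = 1/[3·a^5/4].
Substituting a = 2.515 gives A² = 0.013251, so A = 0.11511.

A ≈ 0.1151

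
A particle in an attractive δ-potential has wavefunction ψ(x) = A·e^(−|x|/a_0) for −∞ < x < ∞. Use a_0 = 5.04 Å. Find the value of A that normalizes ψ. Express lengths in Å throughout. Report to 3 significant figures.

The normalization condition is ∫|ψ|² dx = 1 from −∞ to ∞.
Recall ∫₀^∞ x^m e^(−x/β) dx = m!·β^(m+1), ∫|ψ|² dx = A²·(a_0).
Hence A² = 1/[a_0].
With a_0 = 5.04: A² = 0.1984 and A = 0.4454.

A ≈ 0.445 Å^(-1/2)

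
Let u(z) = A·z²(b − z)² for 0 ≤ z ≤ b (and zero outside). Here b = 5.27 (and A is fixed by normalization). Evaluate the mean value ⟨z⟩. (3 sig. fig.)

⟨z⟩ = ∫ z |u|² dz over the full domain.
Expanding the polynomial and integrating term by term, since the A² factors cancel between numerator and denominator, ⟨z⟩ = b/2.
Putting b = 5.27 gives 2.635.

⟨z⟩ ≈ 2.64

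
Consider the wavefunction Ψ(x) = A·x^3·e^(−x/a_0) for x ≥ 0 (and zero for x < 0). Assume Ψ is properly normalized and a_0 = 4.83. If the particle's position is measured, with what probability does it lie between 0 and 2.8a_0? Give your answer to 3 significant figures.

P ≈ 0.330

The probability is P = ∫ |Ψ|² dx over [0, 2.8a_0].
With A² fixed by ∫|Ψ|² = 1, i.e. A² = (45·a_0^7/8)^(−1), substitute and integrate.
In terms of u = x/a_0 (A² and the length scale cancel between numerator and denominator), P = [∫_{0}^{2.8} u^6·e^(-2·u) du] / [∫_{0}^{∞} u^6·e^(-2·u) du].
Using ∫ u^6·e^(-2·u) du = -(4·u^6 + 12·u^5 + 30·u^4 + 60·u^3 + 90·u^2 + 90·u + 45)·e^(-2·u)/8, the numerator is ≈ 1.8548 and the denominator is 45/8.
Evaluating gives P = 0.3297.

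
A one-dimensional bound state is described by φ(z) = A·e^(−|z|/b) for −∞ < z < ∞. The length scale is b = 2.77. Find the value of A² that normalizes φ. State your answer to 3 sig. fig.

A^2 ≈ 0.361

We need A² ∫|f|² dz = 1, taking the integral from −∞ to ∞.
∫|φ|² dz = A²·(b).
Setting this equal to 1 gives A² = 1/(b).
Plugging in b = 2.77 yields A = 0.6008.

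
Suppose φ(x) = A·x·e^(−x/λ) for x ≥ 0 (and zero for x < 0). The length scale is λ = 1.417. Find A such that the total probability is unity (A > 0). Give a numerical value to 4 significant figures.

A ≈ 1.186

The normalization condition is ∫|φ|² dx = 1 from 0 to ∞.
Using ∫₀^∞ xⁿ e^(−αx) dx = n!/αⁿ⁺¹, carrying out the integral gives A² · λ^3/4.
Hence A² = 1/[λ^3/4].
Plugging in λ = 1.417 yields A = 1.1857.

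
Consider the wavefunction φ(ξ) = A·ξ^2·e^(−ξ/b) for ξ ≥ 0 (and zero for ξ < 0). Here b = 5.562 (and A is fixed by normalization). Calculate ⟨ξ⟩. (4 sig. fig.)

⟨ξ⟩ ≈ 13.91

⟨ξ⟩ = ∫ ξ |φ|² dξ over the full domain.
Recall ∫₀^∞ ξ^m e^(−ξ/β) dξ = m!·β^(m+1), since the A² factors cancel between numerator and denominator, ⟨ξ⟩ = 5·b/2.
With b = 5.562, ⟨ξ⟩ = 13.905.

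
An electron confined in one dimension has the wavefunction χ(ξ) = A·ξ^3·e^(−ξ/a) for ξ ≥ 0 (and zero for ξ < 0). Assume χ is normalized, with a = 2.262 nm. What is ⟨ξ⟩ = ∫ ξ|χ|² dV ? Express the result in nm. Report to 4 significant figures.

By definition ⟨ξ⟩ = ∫ ξ |χ(ξ)|² dξ.
With ∫₀^∞ ξ^7 e^(−αξ) dξ = 7!/α^8, evaluating both integrals, ⟨ξ⟩ = 7·a/2.
With a = 2.262, ⟨ξ⟩ = 7.9170.

⟨ξ⟩ ≈ 7.917 nm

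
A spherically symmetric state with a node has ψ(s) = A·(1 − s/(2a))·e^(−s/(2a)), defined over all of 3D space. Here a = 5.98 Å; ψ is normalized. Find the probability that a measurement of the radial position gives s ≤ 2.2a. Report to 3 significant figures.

Integrate the radial probability density 4πs²|ψ|² over s ≤ 2.2a.
A² is fixed by ∫₀^∞ 4πs²|ψ|² ds = 1, i.e. A² = (8·π·a^3)^(−1).
In terms of u = s/a (A², 4π and the length scale all cancel between numerator and denominator), P = [∫_{0}^{2.2} u^2·(1 - u/2)^2·e^(-u) du] / [∫_{0}^{∞} u^2·(1 - u/2)^2·e^(-u) du].
An antiderivative of u^2·(1 - u/2)^2·e^(-u) is -(u^4/4 + u^2 + 2·u + 2)·e^(-u); evaluating from 0 to 2.2 gives ≈ 0.10566, while the full integral is 2.
The region integral divided by the full integral gives P = 0.05283.

P ≈ 0.0528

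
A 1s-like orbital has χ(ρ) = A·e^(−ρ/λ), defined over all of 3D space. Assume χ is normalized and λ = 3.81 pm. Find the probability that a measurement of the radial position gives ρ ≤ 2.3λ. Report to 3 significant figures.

P ≈ 0.837

Integrate the radial probability density 4πρ²|χ|² over ρ ≤ 2.3λ.
A² is fixed by ∫₀^∞ 4πρ²|χ|² dρ = 1, i.e. A² = (π·λ^3)^(−1).
Substituting u = ρ/λ, A², 4π and the length scale all cancel in the ratio: P = ∫_{0}^{2.3} u^2·e^(-2·u) du / ∫_{0}^{∞} u^2·e^(-2·u) du.
Using ∫ u^2·e^(-2·u) du = -(2·u^2 + 2·u + 1)·e^(-2·u)/4, the numerator is 1/4 - 809·e^(-23/5)/200 and the denominator is 1/4.
Taking the ratio yields P = 0.8374.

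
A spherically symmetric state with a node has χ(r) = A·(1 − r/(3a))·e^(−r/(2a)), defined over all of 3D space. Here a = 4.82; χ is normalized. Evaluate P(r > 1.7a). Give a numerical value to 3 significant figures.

With dV = 4πr²dr, the probability is ∫|χ|² dV over r > 1.7a.
Normalization gives A² = 1/(8·π·a^3/3).
Substituting u = r/a, A², 4π and the length scale all cancel in the ratio: P = ∫_{1.7}^{∞} u^2·(1 - u/3)^2·e^(-u) du / ∫_{0}^{∞} u^2·(1 - u/3)^2·e^(-u) du.
An antiderivative of u^2·(1 - u/3)^2·e^(-u) is (-u^4 + 2·u^3 - 3·u^2 - 6·u - 6)·e^(-u)/9; evaluating from 1.7 to ∞ gives ≈ 0.47490, while the full integral is 2/3.
The region integral divided by the full integral gives P = 0.7123.

P ≈ 0.712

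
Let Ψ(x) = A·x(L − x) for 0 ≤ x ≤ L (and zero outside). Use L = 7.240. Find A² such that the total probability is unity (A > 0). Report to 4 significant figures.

The normalization condition is ∫|Ψ|² dx = 1 from 0 to L.
With Ψ = A·x(L − x), the integral evaluates to A²·[L^5/30].
Substituting L = 7.240 gives A² = 0.0015081, so A = 0.038834.

A^2 ≈ 0.001508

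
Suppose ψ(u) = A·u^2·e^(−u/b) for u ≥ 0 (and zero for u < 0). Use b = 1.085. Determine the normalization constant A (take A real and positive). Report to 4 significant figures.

A ≈ 0.9417

We need A² ∫|f|² du = 1, taking the integral from 0 to ∞.
∫|ψ|² du = A²·(3·b^5/4).
So A² = (3·b^5/4)^(−1).
With b = 1.085: A² = 0.88673 and A = 0.94166.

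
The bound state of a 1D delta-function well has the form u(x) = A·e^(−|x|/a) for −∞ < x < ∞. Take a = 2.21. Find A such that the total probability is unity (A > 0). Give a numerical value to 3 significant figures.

A ≈ 0.673

Normalization requires ∫|u|² dx = 1, integrated from −∞ to ∞.
Recall ∫₀^∞ x^m e^(−x/β) dx = m!·β^(m+1), the integral (without the A² prefactor) comes out to a.
Setting this equal to 1 gives A² = 1/(a).
Substituting a = 2.21 gives A² = 0.4525, so A = 0.6727.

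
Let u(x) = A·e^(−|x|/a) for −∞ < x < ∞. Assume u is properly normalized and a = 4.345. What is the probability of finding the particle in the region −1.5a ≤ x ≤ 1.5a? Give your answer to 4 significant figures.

P ≈ 0.9502

P = ∫_{−1.5a}^{1.5a} |u(x)|² dx.
Since A² = 1/(a), this is the region integral divided by the full normalization integral.
Both integrals are even about x = 0, so only the x ≥ 0 halves are needed (the factors of 2 cancel). Substituting t = x/a, A² and the length scale cancel in the ratio: P = ∫_{0}^{1.5} e^(-2·t) dt / ∫_{0}^{∞} e^(-2·t) dt.
With ∫ e^(-2·t) dt = -e^(-2·t)/2 + C, the region integral is 1/2 - e^(-3)/2 and the full one is 1/2.
Taking the ratio, P = 0.95021.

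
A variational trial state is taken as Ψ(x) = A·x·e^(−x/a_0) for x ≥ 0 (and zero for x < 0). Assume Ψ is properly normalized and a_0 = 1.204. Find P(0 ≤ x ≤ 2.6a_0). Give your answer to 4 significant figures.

P ≈ 0.8912

P = ∫_{0}^{2.6a_0} |Ψ(x)|² dx.
Since A² = 1/(a_0^3/4), this is the region integral divided by the full normalization integral.
Substituting u = x/a_0, A² and the length scale cancel in the ratio: P = ∫_{0}^{2.6} u^2·e^(-2·u) du / ∫_{0}^{∞} u^2·e^(-2·u) du.
With ∫ u^2·e^(-2·u) du = -(2·u^2 + 2·u + 1)·e^(-2·u)/4 + C, the region integral is 1/4 - 493·e^(-26/5)/100 and the full one is 1/4.
This works out to P = 0.89121.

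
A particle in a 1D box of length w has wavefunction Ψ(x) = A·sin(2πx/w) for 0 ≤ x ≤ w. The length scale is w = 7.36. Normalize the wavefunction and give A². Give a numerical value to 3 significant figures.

A^2 ≈ 0.272

Require ∫ |Ψ|² dx = 1 over the whole domain.
Carrying out the integral gives A² · w/2.
Hence A² = 1/[w/2].
Plugging in w = 7.36 yields A = 0.5213.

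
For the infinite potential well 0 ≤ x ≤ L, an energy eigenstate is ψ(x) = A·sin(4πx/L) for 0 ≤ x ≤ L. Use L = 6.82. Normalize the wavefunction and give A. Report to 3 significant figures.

The normalization condition is ∫|ψ|² dx = 1 from 0 to L.
With ∫₀^L sin²(nπx/L) dx = L/2, the integral (without the A² prefactor) comes out to L/2.
So A² = (L/2)^(−1).
With L = 6.82: A² = 0.2933 and A = 0.5415.

A ≈ 0.542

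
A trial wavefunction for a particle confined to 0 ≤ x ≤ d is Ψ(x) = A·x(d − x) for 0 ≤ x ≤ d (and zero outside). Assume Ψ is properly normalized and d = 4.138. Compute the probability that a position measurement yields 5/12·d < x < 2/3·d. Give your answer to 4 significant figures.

The probability is P = ∫ |Ψ|² dx over [5/12·d, 2/3·d].
Since A² = 1/(d^5/30), this is the region integral divided by the full normalization integral.
Let u = x/d; then A² and the length scale cancel, so P = ∫_{5/12}^{2/3} u^2·(1 - u)^2 du ÷ ∫_{0}^{1} u^2·(1 - u)^2 du.
With ∫ u^2·(1 - u)^2 du = u^3·(6·u^2 - 15·u + 10)/30 + C, the region integral is ≈ 0.0147835 and the full one is 1/30.
Taking the ratio, P = 0.44350.

P ≈ 0.4435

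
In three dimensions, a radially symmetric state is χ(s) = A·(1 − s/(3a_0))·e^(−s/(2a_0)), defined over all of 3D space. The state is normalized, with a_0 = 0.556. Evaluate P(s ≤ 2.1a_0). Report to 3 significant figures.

P ≈ 0.331

With dV = 4πs²ds, the probability is ∫|χ|² dV over s ≤ 2.1a_0.
The full normalization integral is A²·[8·π·a_0^3/3] = 1, fixing A².
Substituting u = s/a_0, A², 4π and the length scale all cancel in the ratio: P = ∫_{0}^{2.1} u^2·(1 - u/3)^2·e^(-u) du / ∫_{0}^{∞} u^2·(1 - u/3)^2·e^(-u) du.
An antiderivative of u^2·(1 - u/3)^2·e^(-u) is (-u^4 + 2·u^3 - 3·u^2 - 6·u - 6)·e^(-u)/9; evaluating from 0 to 2.1 gives ≈ 0.22098, while the full integral is 2/3.
Taking the ratio yields P = 0.3315.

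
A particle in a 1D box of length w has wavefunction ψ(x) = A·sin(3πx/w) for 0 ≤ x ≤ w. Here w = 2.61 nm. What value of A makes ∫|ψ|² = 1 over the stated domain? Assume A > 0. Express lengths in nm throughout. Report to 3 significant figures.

A ≈ 0.875 nm^(-1/2)

We need A² ∫|f|² dx = 1, taking the integral from 0 to w.
With ∫₀^w sin²(nπx/w) dx = w/2, carrying out the integral gives A² · w/2.
Substituting w = 2.61 gives A² = 0.7663, so A = 0.8754.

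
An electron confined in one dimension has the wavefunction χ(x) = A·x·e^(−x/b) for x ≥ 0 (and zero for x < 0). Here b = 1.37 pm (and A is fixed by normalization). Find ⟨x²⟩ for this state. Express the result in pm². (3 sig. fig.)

⟨x²⟩ = ∫ x^2 |χ|² dx over the full domain.
Using ∫₀^∞ xⁿ e^(−αx) dx = n!/αⁿ⁺¹, since the A² factors cancel between numerator and denominator, ⟨x²⟩ = 3·b^2.
With b = 1.37, ⟨x^2⟩ = 5.631.

⟨x^2⟩ ≈ 5.63 pm^2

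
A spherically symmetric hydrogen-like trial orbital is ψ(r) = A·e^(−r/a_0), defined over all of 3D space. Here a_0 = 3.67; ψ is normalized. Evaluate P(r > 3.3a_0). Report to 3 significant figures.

P ≈ 0.0400

With dV = 4πr²dr, the probability is ∫|ψ|² dV over r > 3.3a_0.
Normalization gives A² = 1/(π·a_0^3).
Let u = r/a_0; then A², 4π and the length scale all cancel, so P = ∫_{3.3}^{∞} u^2·e^(-2·u) du ÷ ∫_{0}^{∞} u^2·e^(-2·u) du.
With ∫ u^2·e^(-2·u) du = -(2·u^2 + 2·u + 1)·e^(-2·u)/4 + C, the region integral is 1469·e^(-33/5)/200 and the full one is 1/4.
Taking the ratio yields P = 0.03997.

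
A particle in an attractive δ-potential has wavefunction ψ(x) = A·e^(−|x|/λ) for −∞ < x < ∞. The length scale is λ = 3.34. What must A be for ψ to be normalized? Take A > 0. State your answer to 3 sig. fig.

We need A² ∫|f|² dx = 1, taking the integral from −∞ to ∞.
The integral (without the A² prefactor) comes out to λ.
Setting this equal to 1 gives A² = 1/(λ).
With λ = 3.34: A² = 0.2994 and A = 0.5472.

A ≈ 0.547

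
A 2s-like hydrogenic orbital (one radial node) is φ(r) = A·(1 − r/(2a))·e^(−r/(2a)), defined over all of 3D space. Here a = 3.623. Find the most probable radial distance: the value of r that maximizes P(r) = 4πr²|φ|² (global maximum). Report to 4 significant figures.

r ≈ 18.97

Set d/dr [P(r) = 4πr²|φ|²] = 0 and solve for r > 0.
Solving yields r = a·(√(5) + 3).
With a = 3.623, the most probable radial distance is 18.970.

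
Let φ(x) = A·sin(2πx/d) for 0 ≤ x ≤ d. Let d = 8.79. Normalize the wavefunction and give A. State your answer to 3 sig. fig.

The normalization condition is ∫|φ|² dx = 1 from 0 to d.
Using sin²θ = (1 − cos 2θ)/2, ∫|φ|² dx = A²·(d/2).
Substituting d = 8.79 gives A² = 0.2275, so A = 0.4770.

A ≈ 0.477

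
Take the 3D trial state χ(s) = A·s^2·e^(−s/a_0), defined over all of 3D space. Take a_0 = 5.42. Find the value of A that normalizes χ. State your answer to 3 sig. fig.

A ≈ 0.000321

Normalization requires ∫|χ|² 4πs² ds = 1, integrated from 0 to ∞.
Recall ∫₀^∞ s^m e^(−s/β) ds = m!·β^(m+1), the integral (without the A² prefactor) comes out to 45·π·a_0^7/2.
Hence A² = 1/[45·π·a_0^7/2].
With a_0 = 5.42: A² = 1.030E-7 and A = 0.0003209.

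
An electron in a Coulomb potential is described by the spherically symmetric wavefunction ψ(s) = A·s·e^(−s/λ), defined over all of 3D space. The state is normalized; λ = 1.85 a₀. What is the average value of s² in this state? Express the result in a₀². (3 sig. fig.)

The expectation value is the |ψ|²-weighted average of s^2: ∫ s^2|ψ|² 4πs² ds.
Recall ∫₀^∞ s^m e^(−s/β) ds = m!·β^(m+1), since the A² factors cancel between numerator and denominator, ⟨s²⟩ = 15·λ^2/2.
Putting λ = 1.85 gives 25.67.

⟨s^2⟩ ≈ 25.7 a₀^2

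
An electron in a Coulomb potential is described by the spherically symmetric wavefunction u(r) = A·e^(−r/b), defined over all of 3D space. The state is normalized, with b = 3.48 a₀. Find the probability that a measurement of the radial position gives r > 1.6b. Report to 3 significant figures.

Integrate the radial probability density 4πr²|u|² over r > 1.6b.
The full normalization integral is A²·[π·b^3] = 1, fixing A².
Substituting t = r/b, A², 4π and the length scale all cancel in the ratio: P = ∫_{1.6}^{∞} t^2·e^(-2·t) dt / ∫_{0}^{∞} t^2·e^(-2·t) dt.
An antiderivative of t^2·e^(-2·t) is -(2·t^2 + 2·t + 1)·e^(-2·t)/4; evaluating from 1.6 to ∞ gives 233·e^(-16/5)/100, while the full integral is 1/4.
This evaluates to P = 0.3799.

P ≈ 0.380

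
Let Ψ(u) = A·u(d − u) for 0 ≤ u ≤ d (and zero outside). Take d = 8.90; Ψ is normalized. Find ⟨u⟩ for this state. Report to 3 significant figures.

⟨u⟩ ≈ 4.45

The expectation value is the |Ψ|²-weighted average of u: ∫ u|Ψ|² du.
Expanding the polynomial and integrating term by term, evaluating both integrals, ⟨u⟩ = d/2.
Putting d = 8.90 gives 4.450.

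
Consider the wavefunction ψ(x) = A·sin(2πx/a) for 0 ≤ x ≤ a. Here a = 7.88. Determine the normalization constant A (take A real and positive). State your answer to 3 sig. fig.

Require ∫ |ψ|² dx = 1 over the whole domain.
Using sin²θ = (1 − cos 2θ)/2, carrying out the integral gives A² · a/2.
Setting this equal to 1 gives A² = 1/(a/2).
With a = 7.88: A² = 0.2538 and A = 0.5038.

A ≈ 0.504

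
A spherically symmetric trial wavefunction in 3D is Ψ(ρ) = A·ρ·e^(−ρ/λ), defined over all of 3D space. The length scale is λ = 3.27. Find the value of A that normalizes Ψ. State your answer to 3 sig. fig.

A ≈ 0.0168

The normalization condition is ∫|Ψ|² 4πρ² dρ = 1 from 0 to ∞.
The angular integral contributes 4π, leaving ∫₀^∞ ρ²|Ψ|² dρ.
Using ∫₀^∞ ρⁿ e^(−αρ) dρ = n!/αⁿ⁺¹, with Ψ = A·ρ·e^(−ρ/λ), the integral evaluates to A²·[3·π·λ^5].
Hence A² = 1/[3·π·λ^5].
Plugging in λ = 3.27 yields A = 0.01685.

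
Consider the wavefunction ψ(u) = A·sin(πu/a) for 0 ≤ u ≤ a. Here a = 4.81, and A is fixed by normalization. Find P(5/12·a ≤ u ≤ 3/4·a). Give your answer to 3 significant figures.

P ≈ 0.572

The probability is P = ∫ |ψ|² du over [5/12·a, 3/4·a].
With A² fixed by ∫|ψ|² = 1, i.e. A² = (a/2)^(−1), substitute and integrate.
Let t = u/a; then A² and the length scale cancel, so P = ∫_{5/12}^{3/4} sin(π·t)^2 dt ÷ ∫_{0}^{1} sin(π·t)^2 dt.
With ∫ sin(π·t)^2 dt = t/2 - sin(2·π·t)/(4·π) + C, the region integral is 3/(8·π) + 1/6 and the full one is 1/2.
Evaluating gives P = (9 + 4·π)/(12·π).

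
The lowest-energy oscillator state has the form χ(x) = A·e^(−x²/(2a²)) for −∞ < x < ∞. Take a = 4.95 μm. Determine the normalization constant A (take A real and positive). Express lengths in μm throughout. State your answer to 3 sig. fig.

We need A² ∫|f|² dx = 1, taking the integral from −∞ to ∞.
The integral (without the A² prefactor) comes out to √(π)·a.
Plugging in a = 4.95 yields A = 0.3376.

A ≈ 0.338 μm^(-1/2)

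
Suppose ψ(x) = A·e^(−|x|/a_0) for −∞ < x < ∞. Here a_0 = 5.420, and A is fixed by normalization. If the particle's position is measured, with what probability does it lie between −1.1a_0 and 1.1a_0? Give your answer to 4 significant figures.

P ≈ 0.8892

|ψ|² is the probability density, so P = ∫_{−1.1a_0}^{1.1a_0} |ψ|² dx.
Since A² = 1/(a_0), this is the region integral divided by the full normalization integral.
Both integrals are even about x = 0, so only the x ≥ 0 halves are needed (the factors of 2 cancel). In terms of u = x/a_0 (A² and the length scale cancel between numerator and denominator), P = [∫_{0}^{1.1} e^(-2·u) du] / [∫_{0}^{∞} e^(-2·u) du].
Using ∫ e^(-2·u) du = -e^(-2·u)/2, the numerator is 1/2 - e^(-11/5)/2 and the denominator is 1/2.
The result is P = 0.88920.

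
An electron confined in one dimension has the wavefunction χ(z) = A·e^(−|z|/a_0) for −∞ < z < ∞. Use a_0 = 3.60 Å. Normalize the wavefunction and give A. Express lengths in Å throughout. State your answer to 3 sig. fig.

The normalization condition is ∫|χ|² dz = 1 from −∞ to ∞.
Using ∫₀^∞ zⁿ e^(−αz) dz = n!/αⁿ⁺¹, the integral (without the A² prefactor) comes out to a_0.
So A² = (a_0)^(−1).
With a_0 = 3.60: A² = 0.2778 and A = 0.5270.

A ≈ 0.527 Å^(-1/2)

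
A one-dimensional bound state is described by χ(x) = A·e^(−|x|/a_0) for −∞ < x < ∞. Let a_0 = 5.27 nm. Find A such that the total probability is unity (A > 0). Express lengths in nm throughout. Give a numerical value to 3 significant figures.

A ≈ 0.436 nm^(-1/2)

Require ∫ |χ|² dx = 1 over the whole domain.
The integral (without the A² prefactor) comes out to a_0.
So A² = (a_0)^(−1).
With a_0 = 5.27: A² = 0.1898 and A = 0.4356.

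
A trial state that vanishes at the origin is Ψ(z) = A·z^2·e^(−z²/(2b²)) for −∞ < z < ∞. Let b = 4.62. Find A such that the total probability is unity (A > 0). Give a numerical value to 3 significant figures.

A ≈ 0.0189

Normalization requires ∫|Ψ|² dz = 1, integrated from −∞ to ∞.
Using the Gaussian integral ∫_{−∞}^{∞} e^(−αz²) dz = √(π/α), carrying out the integral gives A² · 3·√(π)·b^5/4.
Hence A² = 1/[3·√(π)·b^5/4].
With b = 4.62: A² = 0.0003574 and A = 0.01891.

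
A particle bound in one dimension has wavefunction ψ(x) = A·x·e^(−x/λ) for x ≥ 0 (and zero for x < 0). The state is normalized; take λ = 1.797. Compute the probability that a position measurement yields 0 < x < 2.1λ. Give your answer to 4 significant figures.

|ψ|² is the probability density, so P = ∫_{0}^{2.1λ} |ψ|² dx.
The normalization integral ∫|ψ|²dx over the whole domain equals λ^3/4·A², and A² cancels in the ratio.
Substituting u = x/λ, A² and the length scale cancel in the ratio: P = ∫_{0}^{2.1} u^2·e^(-2·u) du / ∫_{0}^{∞} u^2·e^(-2·u) du.
With ∫ u^2·e^(-2·u) du = -(2·u^2 + 2·u + 1)·e^(-2·u)/4 + C, the region integral is 1/4 - 701·e^(-21/5)/200 and the full one is 1/4.
Evaluating gives P = 0.78976.

P ≈ 0.7898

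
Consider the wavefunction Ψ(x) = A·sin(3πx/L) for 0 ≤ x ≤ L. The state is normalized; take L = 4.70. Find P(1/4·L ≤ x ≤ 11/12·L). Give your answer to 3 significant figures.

P = ∫_{1/4·L}^{11/12·L} |Ψ(x)|² dx.
The normalization integral ∫|Ψ|²dx over the whole domain equals L/2·A², and A² cancels in the ratio.
Let u = x/L; then A² and the length scale cancel, so P = ∫_{1/4}^{11/12} sin(3·π·u)^2 du ÷ ∫_{0}^{1} sin(3·π·u)^2 du.
Using ∫ sin(3·π·u)^2 du = u/2 - sin(6·π·u)/(12·π), the numerator is 1/3 and the denominator is 1/2.
Taking the ratio, P = 2/3.

P ≈ 0.667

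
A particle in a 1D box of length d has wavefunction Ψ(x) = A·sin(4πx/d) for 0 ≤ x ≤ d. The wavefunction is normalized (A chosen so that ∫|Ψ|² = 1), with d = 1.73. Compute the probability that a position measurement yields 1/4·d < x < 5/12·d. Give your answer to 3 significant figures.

P ≈ 0.201

|Ψ|² is the probability density, so P = ∫_{1/4·d}^{5/12·d} |Ψ|² dx.
Since A² = 1/(d/2), this is the region integral divided by the full normalization integral.
Let u = x/d; then A² and the length scale cancel, so P = ∫_{1/4}^{5/12} sin(4·π·u)^2 du ÷ ∫_{0}^{1} sin(4·π·u)^2 du.
With ∫ sin(4·π·u)^2 du = u/2 - sin(4·π·u)·cos(4·π·u)/(8·π) + C, the region integral is √(3)/(32·π) + 1/12 and the full one is 1/2.
This works out to P = (√(3)/16 + π/6)/π.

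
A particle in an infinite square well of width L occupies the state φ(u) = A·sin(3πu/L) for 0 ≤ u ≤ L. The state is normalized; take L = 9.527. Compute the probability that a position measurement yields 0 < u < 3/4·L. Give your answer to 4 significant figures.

P ≈ 0.6969

The probability is P = ∫ |φ|² du over [0, 3/4·L].
With A² fixed by ∫|φ|² = 1, i.e. A² = (L/2)^(−1), substitute and integrate.
Substituting t = u/L, A² and the length scale cancel in the ratio: P = ∫_{0}^{3/4} sin(3·π·t)^2 dt / ∫_{0}^{1} sin(3·π·t)^2 dt.
Using ∫ sin(3·π·t)^2 dt = t/2 - sin(6·π·t)/(12·π), the numerator is 3/8 - 1/(12·π) and the denominator is 1/2.
The result is P = (-2 + 9·π)/(12·π).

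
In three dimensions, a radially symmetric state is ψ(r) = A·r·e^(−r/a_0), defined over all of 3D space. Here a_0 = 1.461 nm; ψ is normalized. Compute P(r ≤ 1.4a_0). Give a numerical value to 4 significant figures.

P ≈ 0.1523

With dV = 4πr²dr, the probability is ∫|ψ|² dV over r ≤ 1.4a_0.
Normalization gives A² = 1/(3·π·a_0^5).
In terms of u = r/a_0 (A², 4π and the length scale all cancel between numerator and denominator), P = [∫_{0}^{1.4} u^4·e^(-2·u) du] / [∫_{0}^{∞} u^4·e^(-2·u) du].
Using ∫ u^4·e^(-2·u) du = -(u^4/2 + u^3 + 3·u^2/2 + 3·u/2 + 3/4)·e^(-2·u), the numerator is ≈ 0.114243 and the denominator is 3/4.
Taking the ratio yields P = 0.15232.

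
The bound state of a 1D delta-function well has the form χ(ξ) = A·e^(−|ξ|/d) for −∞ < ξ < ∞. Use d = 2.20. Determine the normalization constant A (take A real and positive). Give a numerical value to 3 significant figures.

A ≈ 0.674

The normalization condition is ∫|χ|² dξ = 1 from −∞ to ∞.
The integral (without the A² prefactor) comes out to d.
Setting this equal to 1 gives A² = 1/(d).
Plugging in d = 2.20 yields A = 0.6742.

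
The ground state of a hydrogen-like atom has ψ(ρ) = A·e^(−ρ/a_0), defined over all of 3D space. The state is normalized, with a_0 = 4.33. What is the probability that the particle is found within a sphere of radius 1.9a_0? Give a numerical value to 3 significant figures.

Integrate the radial probability density 4πρ²|ψ|² over ρ ≤ 1.9a_0.
The full normalization integral is A²·[π·a_0^3] = 1, fixing A².
Let u = ρ/a_0; then A², 4π and the length scale all cancel, so P = ∫_{0}^{1.9} u^2·e^(-2·u) du ÷ ∫_{0}^{∞} u^2·e^(-2·u) du.
With ∫ u^2·e^(-2·u) du = -(2·u^2 + 2·u + 1)·e^(-2·u)/4 + C, the region integral is 1/4 - 601·e^(-19/5)/200 and the full one is 1/4.
Taking the ratio yields P = 0.7311.

P ≈ 0.731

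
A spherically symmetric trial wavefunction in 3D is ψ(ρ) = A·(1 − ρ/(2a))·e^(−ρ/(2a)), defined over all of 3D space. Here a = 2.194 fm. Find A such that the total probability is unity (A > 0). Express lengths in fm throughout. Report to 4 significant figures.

Normalization requires ∫|ψ|² 4πρ² dρ = 1, integrated from 0 to ∞.
(Spherical symmetry: dV = 4πρ² dρ.)
Using ∫₀^∞ ρⁿ e^(−αρ) dρ = n!/αⁿ⁺¹, carrying out the integral gives A² · 8·π·a^3.
Setting this equal to 1 gives A² = 1/(8·π·a^3).
With a = 2.194: A² = 0.0037675 and A = 0.061380.

A ≈ 0.06138 fm^(-3/2)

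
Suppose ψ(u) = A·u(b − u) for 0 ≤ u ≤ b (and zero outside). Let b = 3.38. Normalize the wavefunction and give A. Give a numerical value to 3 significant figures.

The normalization condition is ∫|ψ|² du = 1 from 0 to b.
Expanding the polynomial and integrating term by term, with ψ = A·u(b − u), the integral evaluates to A²·[b^5/30].
Hence A² = 1/[b^5/30].
Plugging in b = 3.38 yields A = 0.2608.

A ≈ 0.261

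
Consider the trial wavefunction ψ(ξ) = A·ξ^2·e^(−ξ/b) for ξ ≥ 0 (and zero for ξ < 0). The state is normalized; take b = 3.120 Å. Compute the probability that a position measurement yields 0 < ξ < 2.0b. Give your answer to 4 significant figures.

P ≈ 0.3712

P = ∫_{0}^{2.0b} |ψ(ξ)|² dξ.
Since A² = 1/(3·b^5/4), this is the region integral divided by the full normalization integral.
Substituting u = ξ/b, A² and the length scale cancel in the ratio: P = ∫_{0}^{2.0} u^4·e^(-2·u) du / ∫_{0}^{∞} u^4·e^(-2·u) du.
Using ∫ u^4·e^(-2·u) du = -(u^4/2 + u^3 + 3·u^2/2 + 3·u/2 + 3/4)·e^(-2·u), the numerator is 3/4 - 103·e^(-4)/4 and the denominator is 3/4.
Evaluating gives P = 0.37116.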